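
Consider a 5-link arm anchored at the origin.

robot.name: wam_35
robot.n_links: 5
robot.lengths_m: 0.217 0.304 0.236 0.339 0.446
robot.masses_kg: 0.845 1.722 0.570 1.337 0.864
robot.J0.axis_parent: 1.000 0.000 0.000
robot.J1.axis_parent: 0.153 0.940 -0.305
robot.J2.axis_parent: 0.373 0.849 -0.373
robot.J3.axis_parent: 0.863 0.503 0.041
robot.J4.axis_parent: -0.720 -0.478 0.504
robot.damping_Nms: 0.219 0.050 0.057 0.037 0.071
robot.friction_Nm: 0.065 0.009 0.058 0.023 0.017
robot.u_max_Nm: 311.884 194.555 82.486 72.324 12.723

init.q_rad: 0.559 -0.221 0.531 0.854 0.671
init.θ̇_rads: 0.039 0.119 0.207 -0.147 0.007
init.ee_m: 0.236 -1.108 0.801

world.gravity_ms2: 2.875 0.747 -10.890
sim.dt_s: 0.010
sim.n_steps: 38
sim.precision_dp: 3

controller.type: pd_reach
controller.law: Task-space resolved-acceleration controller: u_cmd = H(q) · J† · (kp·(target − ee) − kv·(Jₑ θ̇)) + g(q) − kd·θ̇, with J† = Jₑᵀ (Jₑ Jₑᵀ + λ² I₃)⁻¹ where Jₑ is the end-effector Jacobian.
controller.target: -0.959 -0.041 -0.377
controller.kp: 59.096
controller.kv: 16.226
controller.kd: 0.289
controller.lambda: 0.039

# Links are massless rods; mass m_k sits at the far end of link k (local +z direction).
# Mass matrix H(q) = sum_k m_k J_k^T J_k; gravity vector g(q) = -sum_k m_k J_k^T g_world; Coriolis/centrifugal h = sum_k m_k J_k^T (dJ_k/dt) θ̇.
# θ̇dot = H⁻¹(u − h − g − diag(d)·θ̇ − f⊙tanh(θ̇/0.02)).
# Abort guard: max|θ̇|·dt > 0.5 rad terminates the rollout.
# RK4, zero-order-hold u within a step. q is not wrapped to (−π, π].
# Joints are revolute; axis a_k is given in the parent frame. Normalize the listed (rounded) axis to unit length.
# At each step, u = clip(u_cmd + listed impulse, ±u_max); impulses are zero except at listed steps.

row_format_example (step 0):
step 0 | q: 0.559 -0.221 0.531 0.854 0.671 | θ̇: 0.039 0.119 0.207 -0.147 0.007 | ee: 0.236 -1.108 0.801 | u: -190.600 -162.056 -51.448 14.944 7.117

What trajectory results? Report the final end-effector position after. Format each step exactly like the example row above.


step 1 | q: 0.553 -0.230 0.538 0.869 0.672 | θ̇: -1.286 -1.954 1.276 3.076 0.205 | ee: 0.234 -1.105 0.796 | u: -160.453 -135.453 -44.365 10.659 6.240
step 2 | q: 0.535 -0.258 0.555 0.912 0.674 | θ̇: -2.310 -3.649 1.954 5.568 0.060 | ee: 0.225 -1.097 0.786 | u: -127.508 -110.527 -36.638 8.238 5.386
step 3 | q: 0.508 -0.301 0.575 0.977 0.673 | θ̇: -3.017 -4.989 2.090 7.465 -0.340 | ee: 0.211 -1.083 0.770 | u: -94.480 -88.397 -29.257 6.458 4.670
step 4 | q: 0.476 -0.356 0.594 1.059 0.667 | θ̇: -3.418 -6.037 1.641 8.945 -0.807 | ee: 0.194 -1.063 0.751 | u: -62.930 -69.806 -22.723 4.644 4.160
step 5 | q: 0.441 -0.421 0.606 1.155 0.657 | θ̇: -3.534 -6.891 0.670 10.161 -1.111 | ee: 0.173 -1.039 0.728 | u: -33.275 -55.130 -17.110 2.613 3.878
step 6 | q: 0.406 -0.494 0.607 1.261 0.646 | θ̇: -3.401 -7.671 -0.594 11.151 -1.052 | ee: 0.150 -1.011 0.704 | u: -5.454 -44.503 -12.247 0.509 3.820
step 7 | q: 0.374 -0.575 0.596 1.376 0.638 | θ̇: -3.087 -8.513 -1.717 11.798 -0.549 | ee: 0.127 -0.978 0.680 | u: 19.949 -37.703 -7.973 -1.415 3.985
step 8 | q: 0.345 -0.664 0.575 1.495 0.636 | θ̇: -2.689 -9.484 -2.337 11.995 0.293 | ee: 0.106 -0.941 0.657 | u: 41.066 -33.812 -4.326 -3.091 4.381
step 9 | q: 0.320 -0.765 0.552 1.614 0.644 | θ̇: -2.295 -10.576 -2.372 11.765 1.253 | ee: 0.085 -0.902 0.635 | u: 55.935 -31.439 -1.503 -4.617 4.990
step 10 | q: 0.299 -0.876 0.529 1.729 0.661 | θ̇: -1.943 -11.714 -2.078 11.305 2.174 | ee: 0.065 -0.862 0.616 | u: 64.114 -29.338 0.421 -6.083 5.718
step 11 | q: 0.281 -0.999 0.511 1.839 0.687 | θ̇: -1.623 -12.815 -1.793 10.823 3.010 | ee: 0.046 -0.822 0.599 | u: 66.672 -26.904 1.561 -7.488 6.455
step 12 | q: 0.266 -1.132 0.493 1.945 0.721 | θ̇: -1.303 -13.800 -1.785 10.463 3.760 | ee: 0.027 -0.782 0.584 | u: 65.085 -23.970 2.112 -8.827 7.110
step 13 | q: 0.255 -1.274 0.474 2.049 0.762 | θ̇: -0.928 -14.581 -2.255 10.305 4.392 | ee: 0.008 -0.744 0.570 | u: 60.527 -20.508 2.252 -10.166 7.632
step 14 | q: 0.248 -1.423 0.446 2.152 0.809 | θ̇: -0.417 -15.050 -3.350 10.374 4.778 | ee: -0.013 -0.706 0.557 | u: 53.801 -16.523 2.131 -11.616 8.004
step 15 | q: 0.247 -1.574 0.405 2.257 0.857 | θ̇: 0.342 -15.095 -5.126 10.627 4.662 | ee: -0.035 -0.670 0.544 | u: 45.578 -12.055 1.926 -13.216 8.233
step 16 | q: 0.256 -1.723 0.343 2.364 0.899 | θ̇: 1.488 -14.634 -7.462 10.946 3.678 | ee: -0.059 -0.635 0.531 | u: 36.581 -7.164 1.884 -14.819 8.349
step 17 | q: 0.278 -1.865 0.256 2.475 0.926 | θ̇: 3.158 -13.687 -9.953 11.123 1.436 | ee: -0.084 -0.601 0.517 | u: 27.475 -1.794 2.267 -16.094 8.414
step 18 | q: 0.320 -1.996 0.147 2.585 0.924 | θ̇: 5.309 -12.521 -11.764 10.799 -2.200 | ee: -0.112 -0.569 0.502 | u: 18.734 4.297 3.198 -16.600 8.481
step 19 | q: 0.384 -2.117 0.028 2.687 0.880 | θ̇: 7.469 -11.675 -11.899 9.525 -6.700 | ee: -0.141 -0.538 0.484 | u: 10.653 11.255 4.479 -15.998 8.480
step 20 | q: 0.466 -2.232 -0.084 2.771 0.792 | θ̇: 8.892 -11.553 -10.143 7.167 -10.899 | ee: -0.172 -0.508 0.464 | u: 3.377 18.822 5.755 -14.306 8.168
step 21 | q: 0.558 -2.349 -0.172 2.829 0.667 | θ̇: 9.279 -11.947 -7.500 4.213 -13.914 | ee: -0.204 -0.479 0.441 | u: -3.240 26.652 6.979 -11.862 7.348
step 22 | q: 0.649 -2.471 -0.235 2.856 0.519 | θ̇: 8.916 -12.323 -5.172 1.350 -15.632 | ee: -0.236 -0.452 0.415 | u: -9.576 34.589 8.438 -8.906 6.040
step 23 | q: 0.735 -2.594 -0.279 2.857 0.359 | θ̇: 8.165 -12.313 -3.703 -1.012 -16.257 | ee: -0.268 -0.426 0.384 | u: -15.938 42.394 10.406 -5.318 4.351
step 24 | q: 0.811 -2.715 -0.312 2.838 0.197 | θ̇: 7.214 -11.815 -3.047 -2.753 -15.934 | ee: -0.298 -0.402 0.350 | u: -22.245 49.417 12.968 -0.737 2.377
step 25 | q: 0.878 -2.829 -0.342 2.805 0.043 | θ̇: 6.142 -10.886 -2.890 -3.917 -14.784 | ee: -0.327 -0.379 0.311 | u: -27.923 54.679 15.998 5.079 0.223
step 26 | q: 0.934 -2.932 -0.371 2.762 -0.096 | θ̇: 5.007 -9.662 -2.913 -4.609 -13.004 | ee: -0.353 -0.359 0.270 | u: -32.229 57.471 19.200 11.868 -1.972
step 27 | q: 0.978 -3.022 -0.400 2.714 -0.215 | θ̇: 3.875 -8.299 -2.922 -4.946 -10.869 | ee: -0.377 -0.340 0.227 | u: -34.753 57.832 22.206 18.862 -4.063
step 28 | q: 1.012 -3.098 -0.429 2.664 -0.313 | θ̇: 2.799 -6.926 -2.873 -5.021 -8.653 | ee: -0.400 -0.322 0.184 | u: -35.587 56.448 24.730 25.207 -5.936
step 29 | q: 1.035 -3.160 -0.457 2.614 -0.389 | θ̇: 1.812 -5.626 -2.806 -4.900 -6.554 | ee: -0.421 -0.306 0.140 | u: -35.094 54.184 26.637 30.347 -7.531
step 30 | q: 1.048 -3.211 -0.485 2.567 -0.444 | θ̇: 0.933 -4.437 -2.781 -4.631 -4.683 | ee: -0.441 -0.290 0.098 | u: -33.636 51.742 27.922 34.097 -8.825
step 31 | q: 1.054 -3.250 -0.513 2.522 -0.483 | θ̇: 0.167 -3.366 -2.838 -4.251 -3.085 | ee: -0.460 -0.276 0.057 | u: -31.463 49.555 28.650 36.532 -9.827
step 32 | q: 1.052 -3.279 -0.542 2.482 -0.507 | θ̇: -0.477 -2.406 -2.986 -3.792 -1.758 | ee: -0.478 -0.262 0.018 | u: -28.741 47.811 28.902 37.843 -10.554
step 33 | q: 1.045 -3.298 -0.573 2.447 -0.519 | θ̇: -0.998 -1.546 -3.209 -3.288 -0.685 | ee: -0.494 -0.248 -0.018 | u: -25.599 46.498 28.756 38.242 -11.034
step 34 | q: 1.033 -3.310 -0.606 2.416 -0.521 | θ̇: -1.393 -0.774 -3.478 -2.771 0.161 | ee: -0.509 -0.235 -0.053 | u: -22.231 45.456 28.277 37.927 -11.291
step 35 | q: 1.018 -3.314 -0.642 2.391 -0.517 | θ̇: -1.664 -0.084 -3.756 -2.273 0.802 | ee: -0.523 -0.224 -0.085 | u: -18.905 44.455 27.521 37.071 -11.352
step 36 | q: 1.000 -3.312 -0.681 2.371 -0.506 | θ̇: -1.817 0.525 -4.005 -1.815 1.277 | ee: -0.536 -0.213 -0.115 | u: -15.901 43.259 26.536 35.844 -11.254
step 37 | q: 0.982 -3.304 -0.722 2.355 -0.492 | θ̇: -1.867 1.054 -4.199 -1.417 1.614 | ee: -0.548 -0.203 -0.142 | u: -13.406 41.748 25.370 34.380 -11.028
step 38 | q: 0.963 -3.291 -0.765 2.342 -0.474 | θ̇: -1.834 1.504 -4.324 -1.087 1.837 | ee: -0.559 -0.194 -0.167
final ee position (m): -0.559 -0.194 -0.167


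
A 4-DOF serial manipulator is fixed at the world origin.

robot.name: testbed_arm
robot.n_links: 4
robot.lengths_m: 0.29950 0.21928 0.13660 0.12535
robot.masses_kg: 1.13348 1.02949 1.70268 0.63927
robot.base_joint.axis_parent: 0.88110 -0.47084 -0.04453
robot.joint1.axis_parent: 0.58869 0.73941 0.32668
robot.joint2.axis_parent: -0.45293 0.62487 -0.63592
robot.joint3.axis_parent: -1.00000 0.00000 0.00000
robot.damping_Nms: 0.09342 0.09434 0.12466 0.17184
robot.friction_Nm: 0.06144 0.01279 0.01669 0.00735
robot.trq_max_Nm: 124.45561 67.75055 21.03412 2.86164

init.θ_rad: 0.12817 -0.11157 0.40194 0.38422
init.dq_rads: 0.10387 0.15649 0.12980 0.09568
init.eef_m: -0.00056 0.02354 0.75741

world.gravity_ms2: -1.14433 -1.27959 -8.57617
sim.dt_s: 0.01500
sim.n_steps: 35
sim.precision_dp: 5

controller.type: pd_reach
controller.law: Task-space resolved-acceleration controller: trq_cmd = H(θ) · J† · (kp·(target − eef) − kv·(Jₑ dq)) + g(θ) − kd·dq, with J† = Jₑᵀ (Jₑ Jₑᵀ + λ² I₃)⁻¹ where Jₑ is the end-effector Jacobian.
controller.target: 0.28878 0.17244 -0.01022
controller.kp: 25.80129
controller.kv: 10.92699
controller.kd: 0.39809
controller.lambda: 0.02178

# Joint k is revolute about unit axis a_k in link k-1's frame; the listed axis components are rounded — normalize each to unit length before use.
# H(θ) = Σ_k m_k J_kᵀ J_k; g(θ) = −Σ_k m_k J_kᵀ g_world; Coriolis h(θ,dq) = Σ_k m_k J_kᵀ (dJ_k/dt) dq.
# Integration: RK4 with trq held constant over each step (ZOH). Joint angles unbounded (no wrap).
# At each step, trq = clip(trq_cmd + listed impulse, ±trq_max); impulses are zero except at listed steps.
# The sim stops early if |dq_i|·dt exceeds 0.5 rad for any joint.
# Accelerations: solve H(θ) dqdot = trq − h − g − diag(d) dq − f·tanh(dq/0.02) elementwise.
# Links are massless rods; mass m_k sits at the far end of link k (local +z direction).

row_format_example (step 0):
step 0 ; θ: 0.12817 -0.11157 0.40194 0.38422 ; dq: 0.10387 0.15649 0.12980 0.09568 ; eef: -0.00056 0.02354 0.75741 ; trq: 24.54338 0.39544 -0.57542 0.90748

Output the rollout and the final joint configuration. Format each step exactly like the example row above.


step 1 ; θ: 0.13472 -0.11389 0.42000 0.40214 ; dq: 0.76123 -0.46594 2.24958 2.19578 ; eef: 0.00072 0.02249 0.75536 ; trq: 17.40444 0.25717 -1.20329 -0.06265
step 2 ; θ: 0.14906 -0.12414 0.46242 0.43643 ; dq: 1.14388 -0.89351 3.35769 2.40464 ; eef: 0.00261 0.02076 0.75066 ; trq: 8.67465 -0.51177 -1.18880 -0.09395
step 3 ; θ: 0.16758 -0.13922 0.51459 0.47393 ; dq: 1.32463 -1.11711 3.58953 2.59886 ; eef: 0.00405 0.01753 0.74467 ; trq: 1.19340 -0.95586 -0.84287 -0.12003
step 4 ; θ: 0.18793 -0.15714 0.56830 0.51220 ; dq: 1.39043 -1.27439 3.57591 2.51591 ; eef: 0.00470 0.01311 0.73800 ; trq: -4.68558 -1.29413 -0.53289 -0.04308
step 5 ; θ: 0.20872 -0.17706 0.62081 0.54919 ; dq: 1.38372 -1.38632 3.43966 2.42172 ; eef: 0.00464 0.00794 0.73100 ; trq: -9.05386 -1.47726 -0.29933 0.01223
step 6 ; θ: 0.22906 -0.19851 0.67108 0.58467 ; dq: 1.33201 -1.47816 3.28268 2.31341 ; eef: 0.00407 0.00249 0.72383 ; trq: -12.24244 -1.56840 -0.15952 0.05171
step 7 ; θ: 0.24841 -0.22123 0.71904 0.61865 ; dq: 1.25086 -1.55823 3.13175 2.21893 ; eef: 0.00319 -0.00289 0.71657 ; trq: -14.53448 -1.59001 -0.09584 0.06804
step 8 ; θ: 0.26640 -0.24510 0.76486 0.65131 ; dq: 1.14996 -1.63140 2.99827 2.13845 ; eef: 0.00217 -0.00792 0.70925 ; trq: -16.15938 -1.56383 -0.09019 0.06617
step 9 ; θ: 0.28277 -0.27003 0.80882 0.68288 ; dq: 1.03552 -1.69937 2.88305 2.07173 ; eef: 0.00117 -0.01241 0.70191 ; trq: -17.28625 -1.50229 -0.12535 0.05016
step 10 ; θ: 0.29736 -0.29595 0.85117 0.71354 ; dq: 0.91165 -1.76255 2.78395 2.01629 ; eef: 0.00028 -0.01625 0.69457 ; trq: -18.03841 -1.41360 -0.18748 0.02418
step 11 ; θ: 0.31005 -0.32277 0.89215 0.74344 ; dq: 0.78119 -1.82060 2.69788 1.96969 ; eef: -0.00041 -0.01936 0.68724 ; trq: -18.50461 -1.30282 -0.26578 -0.00839
step 12 ; θ: 0.32074 -0.35042 0.93191 0.77268 ; dq: 0.64613 -1.87283 2.62191 1.92969 ; eef: -0.00085 -0.02169 0.67995 ; trq: -18.74850 -1.17318 -0.35204 -0.04492
step 13 ; θ: 0.32939 -0.37881 0.97061 0.80137 ; dq: 0.50790 -1.91833 2.55359 1.89446 ; eef: -0.00100 -0.02322 0.67271 ; trq: -18.81555 -1.02678 -0.44009 -0.08335
step 14 ; θ: 0.33595 -0.40783 1.00832 0.82955 ; dq: 0.36758 -1.95612 2.49102 1.86253 ; eef: -0.00085 -0.02395 0.66554 ; trq: -18.73822 -0.86509 -0.52534 -0.12219
step 15 ; θ: 0.34040 -0.43735 1.04515 0.85727 ; dq: 0.22596 -1.98516 2.43279 1.83273 ; eef: -0.00036 -0.02387 0.65847 ; trq: -18.53966 -0.68922 -0.60445 -0.16030
step 16 ; θ: 0.34272 -0.46723 1.08112 0.88456 ; dq: 0.08365 -2.00445 2.37793 1.80415 ; eef: 0.00046 -0.02302 0.65149 ; trq: -18.23642 -0.50018 -0.67498 -0.19688
step 17 ; θ: 0.34291 -0.49733 1.11631 0.91142 ; dq: -0.05831 -2.01356 2.32639 1.77652 ; eef: 0.00161 -0.02139 0.64463 ; trq: -17.84751 -0.29907 -0.73554 -0.23152
step 18 ; θ: 0.34098 -0.52749 1.15075 0.93788 ; dq: -0.19898 -2.01200 2.27782 1.74955 ; eef: 0.00311 -0.01903 0.63787 ; trq: -17.38936 -0.08703 -0.78517 -0.26394
step 19 ; θ: 0.33695 -0.55754 1.18448 0.96392 ; dq: -0.33929 -1.99750 2.23056 1.72152 ; eef: 0.00494 -0.01596 0.63124 ; trq: -16.85124 0.13492 -0.82250 -0.29332
step 20 ; θ: 0.33082 -0.58726 1.21752 0.98954 ; dq: -0.47882 -1.96944 2.18487 1.69260 ; eef: 0.00711 -0.01219 0.62471 ; trq: -16.23894 0.36554 -0.84743 -0.31981
step 21 ; θ: 0.32260 -0.61647 1.24989 1.01472 ; dq: -0.61712 -1.92729 2.14095 1.66267 ; eef: 0.00963 -0.00776 0.61829 ; trq: -15.55806 0.60324 -0.86013 -0.34342
step 22 ; θ: 0.31233 -0.64493 1.28163 1.03945 ; dq: -0.75376 -1.87060 2.09893 1.63163 ; eef: 0.01251 -0.00270 0.61198 ; trq: -14.81399 0.84633 -0.86094 -0.36420
step 23 ; θ: 0.30002 -0.67244 1.31275 1.06370 ; dq: -0.88825 -1.79906 2.05884 1.59942 ; eef: 0.01573 0.00298 0.60574 ; trq: -14.01217 1.09292 -0.85040 -0.38226
step 24 ; θ: 0.28572 -0.69876 1.34328 1.08746 ; dq: -1.02007 -1.71254 2.02060 1.56598 ; eef: 0.01932 0.00923 0.59957 ; trq: -13.15829 1.34099 -0.82917 -0.39771
step 25 ; θ: 0.26946 -0.72367 1.37326 1.11071 ; dq: -1.14864 -1.61109 1.98405 1.53128 ; eef: 0.02327 0.01601 0.59343 ; trq: -12.25837 1.58833 -0.79808 -0.41071
step 26 ; θ: 0.25131 -0.74695 1.40271 1.13343 ; dq: -1.27330 -1.49498 1.94894 1.49531 ; eef: 0.02759 0.02329 0.58732 ; trq: -11.31876 1.83260 -0.75805 -0.42139
step 27 ; θ: 0.23132 -0.76839 1.43164 1.15560 ; dq: -1.39337 -1.36471 1.91488 1.45807 ; eef: 0.03228 0.03103 0.58120 ; trq: -10.34617 2.07135 -0.71008 -0.42993
step 28 ; θ: 0.20957 -0.78778 1.46006 1.17721 ; dq: -1.50808 -1.22105 1.88144 1.41958 ; eef: 0.03733 0.03917 0.57504 ; trq: -9.34759 2.30199 -0.65528 -0.43647
step 29 ; θ: 0.18614 -0.80491 1.48799 1.19823 ; dq: -1.61666 -1.06499 1.84809 1.37988 ; eef: 0.04274 0.04768 0.56882 ; trq: -8.33021 2.52190 -0.59476 -0.44116
step 30 ; θ: 0.16114 -0.81963 1.51542 1.21864 ; dq: -1.71833 -0.89780 1.81428 1.33899 ; eef: 0.04850 0.05649 0.56251 ; trq: -7.30128 2.72844 -0.52972 -0.44414
step 31 ; θ: 0.13467 -0.83176 1.54234 1.23843 ; dq: -1.81230 -0.72098 1.77946 1.29698 ; eef: 0.05461 0.06557 0.55607 ; trq: -6.26805 2.91900 -0.46133 -0.44553
step 32 ; θ: 0.10685 -0.84119 1.56873 1.25758 ; dq: -1.89788 -0.53622 1.74312 1.25392 ; eef: 0.06105 0.07484 0.54950 ; trq: -5.23755 3.09107 -0.39079 -0.44543
step 33 ; θ: 0.07781 -0.84779 1.59456 1.27608 ; dq: -1.97444 -0.34540 1.70481 1.20990 ; eef: 0.06781 0.08426 0.54275 ; trq: -4.21645 3.24236 -0.31925 -0.44394
step 34 ; θ: 0.04770 -0.85151 1.61980 1.29391 ; dq: -2.04149 -0.15048 1.66420 1.16502 ; eef: 0.07485 0.09377 0.53581 ; trq: -3.21093 3.37077 -0.24784 -0.44111
step 35 ; θ: 0.01666 -0.85229 1.64442 1.31107 ; dq: -2.09867 0.04588 1.62181 1.11884 ; eef: 0.08217 0.10332 0.52866
final θ (rad): 0.01666 -0.85229 1.64442 1.31107


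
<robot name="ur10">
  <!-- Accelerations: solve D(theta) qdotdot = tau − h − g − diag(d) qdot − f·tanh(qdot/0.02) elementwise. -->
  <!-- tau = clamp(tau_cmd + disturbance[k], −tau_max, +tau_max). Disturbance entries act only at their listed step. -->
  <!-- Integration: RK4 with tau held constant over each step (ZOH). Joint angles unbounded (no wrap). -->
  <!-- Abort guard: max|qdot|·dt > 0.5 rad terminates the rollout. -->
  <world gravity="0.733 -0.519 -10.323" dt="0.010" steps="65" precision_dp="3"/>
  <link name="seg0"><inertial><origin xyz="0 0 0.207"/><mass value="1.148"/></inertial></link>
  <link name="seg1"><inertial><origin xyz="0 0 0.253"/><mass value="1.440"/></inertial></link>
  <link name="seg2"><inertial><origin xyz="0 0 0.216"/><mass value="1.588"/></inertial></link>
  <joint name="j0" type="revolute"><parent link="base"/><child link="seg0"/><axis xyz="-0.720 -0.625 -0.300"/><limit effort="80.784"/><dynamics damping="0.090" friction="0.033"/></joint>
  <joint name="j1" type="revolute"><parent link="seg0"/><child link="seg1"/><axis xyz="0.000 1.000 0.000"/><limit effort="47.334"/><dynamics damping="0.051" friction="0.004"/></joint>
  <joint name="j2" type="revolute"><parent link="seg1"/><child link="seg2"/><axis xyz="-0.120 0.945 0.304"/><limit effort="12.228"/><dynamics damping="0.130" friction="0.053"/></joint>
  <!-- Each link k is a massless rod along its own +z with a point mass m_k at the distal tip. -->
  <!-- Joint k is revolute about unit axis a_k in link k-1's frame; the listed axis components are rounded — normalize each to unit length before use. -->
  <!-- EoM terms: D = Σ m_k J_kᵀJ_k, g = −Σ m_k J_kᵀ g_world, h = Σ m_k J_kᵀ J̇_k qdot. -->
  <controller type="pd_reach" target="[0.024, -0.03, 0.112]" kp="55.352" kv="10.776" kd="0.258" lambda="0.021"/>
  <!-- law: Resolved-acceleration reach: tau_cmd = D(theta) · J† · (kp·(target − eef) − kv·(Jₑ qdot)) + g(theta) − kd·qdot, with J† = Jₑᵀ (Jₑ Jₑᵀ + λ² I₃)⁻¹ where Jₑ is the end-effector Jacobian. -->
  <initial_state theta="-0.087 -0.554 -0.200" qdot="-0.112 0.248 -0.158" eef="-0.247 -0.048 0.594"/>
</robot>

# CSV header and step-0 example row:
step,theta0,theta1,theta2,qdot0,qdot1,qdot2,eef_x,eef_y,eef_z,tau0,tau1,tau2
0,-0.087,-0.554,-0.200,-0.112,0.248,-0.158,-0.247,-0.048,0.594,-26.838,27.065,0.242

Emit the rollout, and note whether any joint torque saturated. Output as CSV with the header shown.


step,theta0,theta1,theta2,qdot0,qdot1,qdot2,eef_x,eef_y,eef_z,tau0,tau1,tau2
1,-0.088,-0.538,-0.232,-0.041,2.854,-6.081,-0.245,-0.048,0.594,-26.151,25.814,1.780
2,-0.088,-0.501,-0.312,-0.083,4.613,-9.920,-0.243,-0.049,0.592,-23.683,21.991,2.369
3,-0.090,-0.450,-0.422,-0.234,5.531,-11.851,-0.239,-0.050,0.590,-18.944,16.032,2.294
4,-0.093,-0.393,-0.542,-0.450,5.724,-12.225,-0.233,-0.050,0.586,-14.079,10.704,1.857
5,-0.099,-0.337,-0.662,-0.677,5.524,-11.825,-0.225,-0.051,0.582,-10.032,6.816,1.355
6,-0.107,-0.284,-0.777,-0.890,5.172,-11.187,-0.216,-0.052,0.576,-6.809,4.100,0.934
7,-0.117,-0.234,-0.886,-1.085,4.779,-10.541,-0.207,-0.053,0.570,-4.215,2.182,0.631
8,-0.128,-0.188,-0.988,-1.261,4.385,-9.960,-0.197,-0.054,0.564,-2.085,0.798,0.439
9,-0.142,-0.146,-1.085,-1.421,4.001,-9.453,-0.186,-0.055,0.557,-0.300,-0.223,0.339
10,-0.157,-0.108,-1.177,-1.566,3.630,-9.014,-0.176,-0.056,0.550,1.219,-0.990,0.311
11,-0.173,-0.074,-1.265,-1.699,3.270,-8.629,-0.165,-0.058,0.542,2.528,-1.572,0.337
12,-0.191,-0.043,-1.350,-1.819,2.919,-8.287,-0.155,-0.060,0.534,3.668,-2.019,0.405
13,-0.209,-0.015,-1.431,-1.929,2.574,-7.978,-0.145,-0.061,0.525,4.666,-2.363,0.504
14,-0.229,0.009,-1.510,-2.028,2.235,-7.694,-0.135,-0.063,0.516,5.547,-2.628,0.624
15,-0.250,0.029,-1.585,-2.117,1.899,-7.431,-0.125,-0.065,0.507,6.327,-2.832,0.759
16,-0.271,0.047,-1.658,-2.196,1.567,-7.182,-0.116,-0.067,0.497,7.020,-2.988,0.902
17,-0.294,0.061,-1.729,-2.266,1.237,-6.944,-0.107,-0.068,0.487,7.638,-3.105,1.050
18,-0.317,0.071,-1.797,-2.327,0.908,-6.715,-0.098,-0.070,0.477,8.191,-3.192,1.197
19,-0.340,0.079,-1.863,-2.379,0.580,-6.493,-0.090,-0.071,0.467,8.688,-3.254,1.341
20,-0.364,0.083,-1.927,-2.422,0.254,-6.275,-0.082,-0.073,0.457,9.134,-3.298,1.479
21,-0.389,0.084,-1.988,-2.456,-0.070,-6.060,-0.074,-0.074,0.446,9.537,-3.327,1.609
22,-0.413,0.082,-2.048,-2.481,-0.392,-5.847,-0.067,-0.075,0.436,9.902,-3.345,1.729
23,-0.438,0.076,-2.105,-2.497,-0.712,-5.636,-0.060,-0.076,0.426,10.234,-3.354,1.836
24,-0.463,0.067,-2.161,-2.506,-1.030,-5.425,-0.053,-0.076,0.415,10.537,-3.356,1.931
25,-0.488,0.055,-2.214,-2.506,-1.345,-5.215,-0.046,-0.077,0.405,10.813,-3.354,2.011
26,-0.513,0.040,-2.265,-2.498,-1.656,-5.004,-0.040,-0.077,0.396,11.066,-3.346,2.076
27,-0.538,0.022,-2.314,-2.483,-1.963,-4.793,-0.034,-0.077,0.386,11.298,-3.335,2.126
28,-0.563,0.001,-2.361,-2.462,-2.265,-4.581,-0.028,-0.078,0.377,11.510,-3.321,2.159
29,-0.587,-0.023,-2.405,-2.434,-2.562,-4.369,-0.023,-0.078,0.367,11.702,-3.302,2.176
30,-0.612,-0.050,-2.448,-2.401,-2.854,-4.156,-0.018,-0.077,0.359,11.874,-3.278,2.177
31,-0.635,-0.080,-2.489,-2.363,-3.139,-3.942,-0.013,-0.077,0.350,12.026,-3.246,2.161
32,-0.659,-0.113,-2.527,-2.321,-3.418,-3.728,-0.008,-0.077,0.342,12.154,-3.205,2.128
33,-0.682,-0.148,-2.563,-2.276,-3.691,-3.513,-0.004,-0.076,0.334,12.256,-3.151,2.079
34,-0.704,-0.187,-2.597,-2.228,-3.956,-3.299,0.001,-0.076,0.326,12.329,-3.081,2.014
35,-0.726,-0.227,-2.629,-2.179,-4.213,-3.085,0.004,-0.076,0.319,12.368,-2.992,1.933
36,-0.748,-0.271,-2.659,-2.129,-4.462,-2.872,0.008,-0.075,0.312,12.368,-2.879,1.837
37,-0.769,-0.317,-2.687,-2.079,-4.700,-2.659,0.011,-0.075,0.306,12.325,-2.737,1.726
38,-0.789,-0.365,-2.712,-2.028,-4.926,-2.448,0.014,-0.074,0.299,12.232,-2.563,1.601
39,-0.809,-0.415,-2.736,-1.978,-5.139,-2.238,0.017,-0.074,0.293,12.085,-2.353,1.463
40,-0.829,-0.467,-2.757,-1.929,-5.336,-2.029,0.019,-0.073,0.287,11.880,-2.103,1.312
41,-0.848,-0.522,-2.776,-1.880,-5.514,-1.823,0.021,-0.073,0.282,11.616,-1.811,1.150
42,-0.867,-0.578,-2.793,-1.833,-5.671,-1.618,0.023,-0.072,0.276,11.291,-1.476,0.978
43,-0.885,-0.635,-2.809,-1.786,-5.802,-1.417,0.024,-0.072,0.271,10.908,-1.098,0.797
44,-0.902,-0.693,-2.822,-1.741,-5.905,-1.219,0.025,-0.071,0.265,10.473,-0.681,0.610
45,-0.919,-0.753,-2.833,-1.696,-5.977,-1.024,0.026,-0.070,0.260,9.993,-0.229,0.417
46,-0.936,-0.813,-2.842,-1.652,-6.015,-0.835,0.026,-0.069,0.255,9.478,0.251,0.222
47,-0.953,-0.873,-2.850,-1.609,-6.018,-0.650,0.027,-0.068,0.250,8.942,0.749,0.026
48,-0.968,-0.933,-2.855,-1.566,-5.984,-0.472,0.027,-0.067,0.245,8.399,1.256,-0.168
49,-0.984,-0.992,-2.859,-1.524,-5.915,-0.302,0.027,-0.066,0.240,7.861,1.759,-0.358
50,-0.999,-1.051,-2.861,-1.484,-5.810,-0.140,0.026,-0.065,0.234,7.343,2.247,-0.542
51,-1.014,-1.108,-2.862,-1.444,-5.673,0.010,0.026,-0.063,0.229,6.856,2.709,-0.714
52,-1.028,-1.164,-2.861,-1.404,-5.507,0.135,0.026,-0.061,0.224,6.409,3.136,-0.864
53,-1.042,-1.218,-2.859,-1.367,-5.315,0.251,0.025,-0.059,0.220,6.010,3.518,-1.002
54,-1.055,-1.271,-2.856,-1.331,-5.101,0.356,0.025,-0.058,0.215,5.660,3.853,-1.130
55,-1.068,-1.320,-2.852,-1.299,-4.871,0.451,0.025,-0.056,0.210,5.360,4.137,-1.244
56,-1.081,-1.368,-2.847,-1.269,-4.628,0.534,0.024,-0.054,0.205,5.109,4.370,-1.344
57,-1.094,-1.413,-2.842,-1.242,-4.377,0.606,0.024,-0.051,0.201,4.904,4.553,-1.431
58,-1.106,-1.455,-2.835,-1.219,-4.122,0.666,0.024,-0.049,0.196,4.741,4.689,-1.504
59,-1.118,-1.495,-2.828,-1.198,-3.867,0.716,0.024,-0.047,0.192,4.615,4.782,-1.563
60,-1.130,-1.533,-2.821,-1.181,-3.614,0.754,0.024,-0.045,0.188,4.523,4.836,-1.609
61,-1.142,-1.568,-2.813,-1.167,-3.366,0.782,0.024,-0.043,0.184,4.459,4.855,-1.643
62,-1.153,-1.600,-2.806,-1.155,-3.126,0.802,0.024,-0.041,0.180,4.419,4.844,-1.666
63,-1.165,-1.630,-2.797,-1.146,-2.895,0.813,0.024,-0.040,0.176,4.400,4.807,-1.678
64,-1.176,-1.658,-2.789,-1.138,-2.673,0.817,0.024,-0.038,0.173,4.397,4.750,-1.682
65,-1.188,-1.684,-2.781,-1.132,-2.463,0.814,0.024,-0.036,0.170,,,
# any joint saturated: no


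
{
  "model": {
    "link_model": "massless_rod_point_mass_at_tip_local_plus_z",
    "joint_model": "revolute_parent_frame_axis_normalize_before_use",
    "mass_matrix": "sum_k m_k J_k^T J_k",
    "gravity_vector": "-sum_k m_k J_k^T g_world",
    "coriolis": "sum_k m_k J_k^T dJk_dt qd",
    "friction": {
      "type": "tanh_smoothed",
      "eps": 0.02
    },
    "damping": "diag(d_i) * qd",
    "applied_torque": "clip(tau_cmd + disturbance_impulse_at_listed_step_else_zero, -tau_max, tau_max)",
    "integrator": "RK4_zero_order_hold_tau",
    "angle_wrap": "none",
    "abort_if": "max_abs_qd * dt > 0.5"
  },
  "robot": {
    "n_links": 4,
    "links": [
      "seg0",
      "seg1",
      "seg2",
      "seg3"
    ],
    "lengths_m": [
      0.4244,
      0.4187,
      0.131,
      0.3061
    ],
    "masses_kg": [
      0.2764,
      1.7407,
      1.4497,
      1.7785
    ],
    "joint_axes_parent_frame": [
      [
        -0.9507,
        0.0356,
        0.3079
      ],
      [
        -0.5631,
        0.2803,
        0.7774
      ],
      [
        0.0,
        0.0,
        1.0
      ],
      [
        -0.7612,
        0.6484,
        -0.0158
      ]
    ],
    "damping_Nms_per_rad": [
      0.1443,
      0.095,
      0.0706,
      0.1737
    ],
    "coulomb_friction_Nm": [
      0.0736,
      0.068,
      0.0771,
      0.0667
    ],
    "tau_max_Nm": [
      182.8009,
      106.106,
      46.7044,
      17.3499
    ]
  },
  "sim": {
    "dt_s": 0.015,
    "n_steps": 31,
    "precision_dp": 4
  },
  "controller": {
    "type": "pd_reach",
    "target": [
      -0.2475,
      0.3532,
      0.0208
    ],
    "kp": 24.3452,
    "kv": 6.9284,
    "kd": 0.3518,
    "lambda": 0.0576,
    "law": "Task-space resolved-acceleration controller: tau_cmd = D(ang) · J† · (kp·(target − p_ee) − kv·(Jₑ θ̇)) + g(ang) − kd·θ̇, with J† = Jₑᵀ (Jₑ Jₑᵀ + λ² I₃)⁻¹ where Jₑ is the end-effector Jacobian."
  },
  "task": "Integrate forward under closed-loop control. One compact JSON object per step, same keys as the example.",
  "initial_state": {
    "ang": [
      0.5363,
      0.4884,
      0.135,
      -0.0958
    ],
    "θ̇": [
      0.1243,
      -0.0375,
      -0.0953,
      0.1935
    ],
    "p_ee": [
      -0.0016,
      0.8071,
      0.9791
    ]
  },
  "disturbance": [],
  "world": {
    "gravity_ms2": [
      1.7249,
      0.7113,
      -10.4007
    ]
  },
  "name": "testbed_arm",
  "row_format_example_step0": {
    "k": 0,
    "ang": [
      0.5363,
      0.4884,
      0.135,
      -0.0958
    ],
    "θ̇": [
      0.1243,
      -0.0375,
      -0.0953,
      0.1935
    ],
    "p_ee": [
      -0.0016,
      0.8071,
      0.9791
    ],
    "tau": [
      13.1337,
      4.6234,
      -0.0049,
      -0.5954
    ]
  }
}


{"k":1,"ang":[0.5355,0.5004,0.1351,-0.1019],"\u03b8\u0307":[-0.2326,1.6256,-0.2906,-0.9853],"p_ee":[-0.0017,0.8095,0.9765],"tau":[10.3909,2.9201,0.051,-0.5512]}
{"k":2,"ang":[0.5316,0.5301,0.1438,-0.1219],"\u03b8\u0307":[-0.2967,2.3664,0.7786,-1.6842],"p_ee":[-0.0014,0.8125,0.9722],"tau":[5.7309,1.0495,-0.3571,-0.6801]}
{"k":3,"ang":[0.5263,0.5714,0.1439,-0.1513],"\u03b8\u0307":[-0.3762,3.0456,-0.1682,-2.2111],"p_ee":[-0.0015,0.8162,0.9664],"tau":[-1.6793,-1.5554,-0.0885,-0.9237]}
{"k":4,"ang":[0.5209,0.6191,0.1472,-0.1865],"\u03b8\u0307":[-0.3454,3.3159,0.4075,-2.4813],"p_ee":[-0.0017,0.8206,0.9592],"tau":[-8.6855,-3.7549,-0.4336,-1.2343]}
{"k":5,"ang":[0.5152,0.6723,0.1494,-0.2255],"\u03b8\u0307":[-0.3936,3.7159,0.0976,-2.6907],"p_ee":[-0.0021,0.8255,0.9506],"tau":[-15.3,-5.6781,-0.5212,-1.5378]}
{"k":6,"ang":[0.5086,0.7315,0.1493,-0.2669],"\u03b8\u0307":[-0.4661,4.1099,0.0219,-2.8193],"p_ee":[-0.0029,0.8307,0.9405],"tau":[-19.2941,-6.4837,-0.7481,-1.8167]}
{"k":7,"ang":[0.5007,0.7968,0.1486,-0.3103],"\u03b8\u0307":[-0.5579,4.5341,-0.0194,-2.9502],"p_ee":[-0.0043,0.8361,0.929],"tau":[-21.0372,-6.3062,-1.0094,-2.0321]}
{"k":8,"ang":[0.4915,0.8684,0.148,-0.356],"\u03b8\u0307":[-0.6411,4.9529,-0.0031,-3.1294],"p_ee":[-0.0062,0.8412,0.916],"tau":[-21.3991,-5.4685,-1.292,-2.1758]}
{"k":9,"ang":[0.4813,0.946,0.1478,-0.4049],"\u03b8\u0307":[-0.6948,5.3349,0.0124,-3.3804],"p_ee":[-0.0088,0.846,0.9016],"tau":[-21.4956,-4.4194,-1.5625,-2.2576]}
{"k":10,"ang":[0.4706,1.0289,0.1477,-0.458],"\u03b8\u0307":[-0.7082,5.6571,0.0059,-3.6982],"p_ee":[-0.0122,0.8503,0.8857],"tau":[-22.2557,-3.5656,-1.8177,-2.2981]}
{"k":11,"ang":[0.4601,1.116,0.1475,-0.5162],"\u03b8\u0307":[-0.6823,5.9094,-0.0254,-4.0539],"p_ee":[-0.0165,0.8537,0.8682],"tau":[-24.1279,-3.1479,-2.0717,-2.3176]}
{"k":12,"ang":[0.4502,1.2063,0.1468,-0.5797],"\u03b8\u0307":[-0.6245,6.0905,-0.0746,-4.4074],"p_ee":[-0.0215,0.8563,0.8491],"tau":[-27.0606,-3.2178,-2.3437,-2.3293]}
{"k":13,"ang":[0.4413,1.2986,0.1451,-0.6482],"\u03b8\u0307":[-0.5429,6.2016,-0.1494,-4.7236],"p_ee":[-0.0273,0.858,0.8283],"tau":[-30.6345,-3.6815,-2.6351,-2.3374]}
{"k":14,"ang":[0.4338,1.3922,0.1422,-0.721],"\u03b8\u0307":[-0.4461,6.2495,-0.2281,-4.9767],"p_ee":[-0.0338,0.8585,0.8058],"tau":[-34.4198,-4.4117,-2.9572,-2.3402]}
{"k":15,"ang":[0.4279,1.486,0.1383,-0.797],"\u03b8\u0307":[-0.341,6.2429,-0.293,-5.1542],"p_ee":[-0.0411,0.8579,0.7817],"tau":[-38.0597,-5.2799,-3.3147,-2.3316]}
{"k":16,"ang":[0.4236,1.5793,0.1335,-0.8751],"\u03b8\u0307":[-0.2331,6.1911,-0.3332,-5.2544],"p_ee":[-0.049,0.8561,0.7561],"tau":[-41.3076,-6.178,-3.7065,-2.3052]}
{"k":17,"ang":[0.4209,1.6715,0.1284,-0.9542],"\u03b8\u0307":[-0.1261,6.1031,-0.3432,-5.2826],"p_ee":[-0.0577,0.8532,0.7292],"tau":[-44.0219,-7.0257,-4.1267,-2.2566]}
{"k":18,"ang":[0.4197,1.7622,0.1234,-1.0332],"\u03b8\u0307":[-0.0225,5.9866,-0.3214,-5.2479],"p_ee":[-0.0669,0.8491,0.7011],"tau":[-46.1417,-7.77,-4.5668,-2.1847]}
{"k":19,"ang":[0.4201,1.851,0.1189,-1.1113],"\u03b8\u0307":[0.0744,5.8493,-0.2659,-5.159],"p_ee":[-0.0768,0.8439,0.6721],"tau":[-47.6619,-8.3817,-5.0177,-2.0921]}
{"k":20,"ang":[0.4219,1.9376,0.1154,-1.1877],"\u03b8\u0307":[0.1651,5.6944,-0.181,-5.0271],"p_ee":[-0.0871,0.8377,0.6423],"tau":[-48.6109,-8.8459,-5.4681,-1.9832]}
{"k":21,"ang":[0.4251,2.0217,0.1134,-1.2619],"\u03b8\u0307":[0.2492,5.5247,-0.0696,-4.861],"p_ee":[-0.098,0.8304,0.612],"tau":[-49.0371,-9.1606,-5.9076,-1.8649]}
{"k":22,"ang":[0.4294,2.1032,0.1133,-1.3334],"\u03b8\u0307":[0.3275,5.3428,0.0573,-4.6705],"p_ee":[-0.1092,0.8222,0.5815],"tau":[-48.9747,-9.3316,-6.3182,-1.7445]}
{"k":23,"ang":[0.4349,2.1819,0.115,-1.4019],"\u03b8\u0307":[0.4015,5.1508,0.1898,-4.4632],"p_ee":[-0.1208,0.813,0.5509],"tau":[-48.4678,-9.3687,-6.684,-1.6304]}
{"k":24,"ang":[0.4414,2.2577,0.1189,-1.4672],"\u03b8\u0307":[0.4688,4.9495,0.3417,-4.2388],"p_ee":[-0.1327,0.8029,0.5204],"tau":[-47.64,-9.2841,-7.0152,-1.5322]}
{"k":25,"ang":[0.449,2.3304,0.1252,-1.529],"\u03b8\u0307":[0.5294,4.7398,0.5093,-4.0016],"p_ee":[-0.1447,0.7919,0.4903],"tau":[-46.5547,-9.0904,-7.305,-1.4565]}
{"k":26,"ang":[0.4573,2.3999,0.1341,-1.5873],"\u03b8\u0307":[0.5831,4.5226,0.6883,-3.7551],"p_ee":[-0.157,0.7802,0.4606],"tau":[-45.2713,-8.7998,-7.5483,-1.4082]}
{"k":27,"ang":[0.4665,2.466,0.1457,-1.6418],"\u03b8\u0307":[0.6299,4.2986,0.8747,-3.5026],"p_ee":[-0.1693,0.7678,0.4317],"tau":[-43.843,-8.4243,-7.7407,-1.391]}
{"k":28,"ang":[0.4763,2.5288,0.1601,-1.6924],"\u03b8\u0307":[0.67,4.0687,1.0639,-3.2469],"p_ee":[-0.1816,0.7548,0.4035],"tau":[-42.3171,-7.9751,-7.8794,-1.4067]}
{"k":29,"ang":[0.4866,2.5881,0.1773,-1.7393],"\u03b8\u0307":[0.7035,3.8342,1.2514,-2.9911],"p_ee":[-0.1939,0.7413,0.3762],"tau":[-40.734,-7.4626,-7.963,-1.4552]}
{"k":30,"ang":[0.4974,2.6439,0.1974,-1.7823],"\u03b8\u0307":[0.7306,3.5964,1.432,-2.7382],"p_ee":[-0.206,0.7272,0.35],"tau":[-39.1279,-6.8968,-7.9908,-1.5344]}
{"k":31,"ang":[0.5086,2.6961,0.22,-1.8216],"\u03b8\u0307":[0.7518,3.3569,1.6009,-2.4913],"p_ee":[-0.218,0.7127,0.3248]}


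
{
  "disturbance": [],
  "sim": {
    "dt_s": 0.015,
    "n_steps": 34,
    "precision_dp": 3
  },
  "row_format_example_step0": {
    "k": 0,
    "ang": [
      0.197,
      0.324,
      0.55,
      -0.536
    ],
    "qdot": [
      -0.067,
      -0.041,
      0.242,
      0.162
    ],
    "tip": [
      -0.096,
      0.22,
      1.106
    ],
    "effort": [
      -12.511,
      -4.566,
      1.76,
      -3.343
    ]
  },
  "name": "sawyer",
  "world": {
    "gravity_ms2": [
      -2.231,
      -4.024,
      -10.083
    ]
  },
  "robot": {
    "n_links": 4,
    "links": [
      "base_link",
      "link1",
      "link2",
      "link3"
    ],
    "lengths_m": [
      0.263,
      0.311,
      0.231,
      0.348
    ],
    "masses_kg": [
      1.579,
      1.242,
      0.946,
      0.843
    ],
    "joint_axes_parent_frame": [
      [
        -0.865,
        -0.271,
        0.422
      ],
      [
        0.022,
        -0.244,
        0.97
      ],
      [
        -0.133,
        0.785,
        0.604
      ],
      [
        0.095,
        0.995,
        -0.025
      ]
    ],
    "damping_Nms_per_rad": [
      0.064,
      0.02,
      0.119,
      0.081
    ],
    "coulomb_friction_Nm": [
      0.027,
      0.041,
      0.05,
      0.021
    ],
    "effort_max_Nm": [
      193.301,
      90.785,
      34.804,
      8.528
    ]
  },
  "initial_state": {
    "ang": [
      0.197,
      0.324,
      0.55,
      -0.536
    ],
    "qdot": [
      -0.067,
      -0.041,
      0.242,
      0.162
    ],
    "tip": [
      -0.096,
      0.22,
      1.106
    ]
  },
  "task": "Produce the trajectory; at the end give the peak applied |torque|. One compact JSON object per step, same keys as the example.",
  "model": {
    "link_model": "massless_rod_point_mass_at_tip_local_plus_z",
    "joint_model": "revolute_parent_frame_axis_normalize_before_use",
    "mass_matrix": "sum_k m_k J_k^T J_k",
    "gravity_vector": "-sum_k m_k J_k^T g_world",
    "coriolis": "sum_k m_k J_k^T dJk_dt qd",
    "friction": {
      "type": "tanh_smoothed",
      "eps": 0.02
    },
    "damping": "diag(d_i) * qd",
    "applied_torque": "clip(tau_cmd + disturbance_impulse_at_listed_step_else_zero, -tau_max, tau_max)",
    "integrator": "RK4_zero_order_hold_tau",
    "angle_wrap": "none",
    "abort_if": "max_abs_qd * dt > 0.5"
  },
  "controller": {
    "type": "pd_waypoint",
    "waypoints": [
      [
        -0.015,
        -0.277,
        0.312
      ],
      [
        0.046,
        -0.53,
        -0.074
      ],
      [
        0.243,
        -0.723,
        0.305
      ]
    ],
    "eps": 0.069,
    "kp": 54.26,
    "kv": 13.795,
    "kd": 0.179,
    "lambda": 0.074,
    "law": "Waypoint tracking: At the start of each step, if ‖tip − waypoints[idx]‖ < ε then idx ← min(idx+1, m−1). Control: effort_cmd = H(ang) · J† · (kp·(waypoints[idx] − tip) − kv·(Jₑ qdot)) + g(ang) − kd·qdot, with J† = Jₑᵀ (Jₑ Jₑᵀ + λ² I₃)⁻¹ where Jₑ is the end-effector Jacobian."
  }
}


{"k":1,"ang":[0.195,0.319,0.571,-0.562],"qdot":[-0.175,-0.712,2.409,-3.504],"tip":[-0.093,0.218,1.104],"effort":[-6.648,-4.356,2.211,-1.9]}
{"k":2,"ang":[0.193,0.301,0.615,-0.632],"qdot":[-0.156,-1.669,3.454,-5.79],"tip":[-0.091,0.212,1.1],"effort":[-1.09,-3.926,2.533,-1.172]}
{"k":3,"ang":[0.191,0.268,0.671,-0.731],"qdot":[-0.051,-2.658,3.965,-7.318],"tip":[-0.089,0.203,1.093],"effort":[2.427,-3.3,2.503,-0.795]}
{"k":4,"ang":[0.191,0.222,0.733,-0.849],"qdot":[0.09,-3.49,4.257,-8.353],"tip":[-0.086,0.193,1.083],"effort":[3.412,-2.575,2.115,-0.571]}
{"k":5,"ang":[0.194,0.166,0.798,-0.979],"qdot":[0.223,-4.066,4.46,-8.991],"tip":[-0.083,0.181,1.07],"effort":[2.54,-1.869,1.523,-0.376]}
{"k":6,"ang":[0.198,0.102,0.866,-1.116],"qdot":[0.321,-4.373,4.611,-9.29],"tip":[-0.08,0.168,1.053],"effort":[0.884,-1.272,0.908,-0.14]}
{"k":7,"ang":[0.203,0.036,0.936,-1.255],"qdot":[0.372,-4.454,4.715,-9.322],"tip":[-0.077,0.155,1.033],"effort":[-0.755,-0.82,0.381,0.166]}
{"k":8,"ang":[0.209,-0.03,1.007,-1.394],"qdot":[0.377,-4.371,4.772,-9.164],"tip":[-0.074,0.142,1.011],"effort":[-2.008,-0.508,-0.027,0.539]}
{"k":9,"ang":[0.214,-0.094,1.078,-1.529],"qdot":[0.34,-4.177,4.786,-8.885],"tip":[-0.071,0.128,0.987],"effort":[-2.801,-0.309,-0.33,0.955]}
{"k":10,"ang":[0.218,-0.155,1.15,-1.66],"qdot":[0.266,-3.912,4.762,-8.536],"tip":[-0.068,0.114,0.961],"effort":[-3.193,-0.189,-0.555,1.388]}
{"k":11,"ang":[0.222,-0.211,1.221,-1.785],"qdot":[0.162,-3.603,4.703,-8.15],"tip":[-0.066,0.099,0.935],"effort":[-3.28,-0.12,-0.727,1.812]}
{"k":12,"ang":[0.223,-0.263,1.291,-1.904],"qdot":[0.033,-3.268,4.615,-7.75],"tip":[-0.063,0.085,0.909],"effort":[-3.15,-0.081,-0.863,2.209]}
{"k":13,"ang":[0.223,-0.309,1.359,-2.017],"qdot":[-0.115,-2.92,4.5,-7.35],"tip":[-0.061,0.07,0.882],"effort":[-2.883,-0.057,-0.973,2.565]}
{"k":14,"ang":[0.22,-0.35,1.426,-2.124],"qdot":[-0.278,-2.569,4.361,-6.956],"tip":[-0.059,0.056,0.855],"effort":[-2.513,-0.036,-1.061,2.869]}
{"k":15,"ang":[0.214,-0.386,1.49,-2.226],"qdot":[-0.451,-2.22,4.2,-6.574],"tip":[-0.057,0.041,0.829],"effort":[-2.065,-0.013,-1.129,3.117]}
{"k":16,"ang":[0.206,-0.417,1.551,-2.321],"qdot":[-0.63,-1.879,4.02,-6.204],"tip":[-0.055,0.027,0.804],"effort":[-1.554,0.019,-1.177,3.307]}
{"k":17,"ang":[0.195,-0.442,1.61,-2.412],"qdot":[-0.809,-1.55,3.824,-5.849],"tip":[-0.054,0.013,0.779],"effort":[-0.987,0.059,-1.202,3.439]}
{"k":18,"ang":[0.182,-0.463,1.666,-2.497],"qdot":[-0.986,-1.234,3.614,-5.508],"tip":[-0.053,-0.0,0.755],"effort":[-0.366,0.111,-1.203,3.517]}
{"k":19,"ang":[0.166,-0.48,1.719,-2.577],"qdot":[-1.156,-0.935,3.393,-5.179],"tip":[-0.052,-0.013,0.732],"effort":[0.308,0.175,-1.182,3.544]}
{"k":20,"ang":[0.147,-0.491,1.768,-2.652],"qdot":[-1.317,-0.652,3.16,-4.863],"tip":[-0.051,-0.026,0.709],"effort":[1.03,0.247,-1.139,3.524]}
{"k":21,"ang":[0.126,-0.499,1.813,-2.723],"qdot":[-1.467,-0.387,2.92,-4.559],"tip":[-0.051,-0.038,0.688],"effort":[1.789,0.325,-1.078,3.462]}
{"k":22,"ang":[0.103,-0.503,1.855,-2.789],"qdot":[-1.603,-0.139,2.672,-4.266],"tip":[-0.051,-0.049,0.668],"effort":[2.564,0.4,-1.004,3.364]}
{"k":23,"ang":[0.078,-0.504,1.894,-2.851],"qdot":[-1.724,0.084,2.42,-3.983],"tip":[-0.05,-0.06,0.65],"effort":[3.305,0.459,-0.928,3.236]}
{"k":24,"ang":[0.052,-0.501,1.928,-2.909],"qdot":[-1.827,0.267,2.173,-3.71],"tip":[-0.05,-0.071,0.632],"effort":[3.925,0.481,-0.867,3.083]}
{"k":25,"ang":[0.024,-0.496,1.959,-2.962],"qdot":[-1.916,0.429,1.916,-3.446],"tip":[-0.05,-0.081,0.615],"effort":[4.448,0.459,-0.823,2.91]}
{"k":26,"ang":[-0.006,-0.488,1.986,-3.012],"qdot":[-1.993,0.567,1.648,-3.191],"tip":[-0.05,-0.091,0.599],"effort":[4.837,0.38,-0.809,2.721]}
{"k":27,"ang":[-0.036,-0.479,2.008,-3.058],"qdot":[-2.059,0.674,1.365,-2.944],"tip":[-0.05,-0.101,0.585],"effort":[5.1,0.245,-0.826,2.52]}
{"k":28,"ang":[-0.067,-0.468,2.027,-3.101],"qdot":[-2.114,0.749,1.062,-2.704],"tip":[-0.05,-0.11,0.571],"effort":[5.313,0.079,-0.864,2.312]}
{"k":29,"ang":[-0.099,-0.457,2.04,-3.139],"qdot":[-2.162,0.788,0.74,-2.471],"tip":[-0.05,-0.12,0.558],"effort":[5.612,-0.072,-0.899,2.1]}
{"k":30,"ang":[-0.132,-0.445,2.049,-3.175],"qdot":[-2.201,0.792,0.403,-2.246],"tip":[-0.05,-0.129,0.545],"effort":[6.149,-0.154,-0.901,1.888]}
{"k":31,"ang":[-0.165,-0.433,2.052,-3.207],"qdot":[-2.23,0.766,0.064,-2.03],"tip":[-0.05,-0.138,0.533],"effort":[7.028,-0.124,-0.846,1.679]}
{"k":32,"ang":[-0.199,-0.422,2.051,-3.236],"qdot":[-2.251,0.702,-0.202,-1.84],"tip":[-0.049,-0.146,0.522],"effort":[8.265,0.031,-0.738,1.48]}
{"k":33,"ang":[-0.233,-0.412,2.046,-3.262],"qdot":[-2.258,0.626,-0.439,-1.663],"tip":[-0.048,-0.155,0.511],"effort":[9.756,0.284,-0.578,1.29]}
{"k":34,"ang":[-0.267,-0.404,2.038,-3.286],"qdot":[-2.251,0.547,-0.645,-1.499],"tip":[-0.048,-0.163,0.5]}
{"summary": "max |effort| (N\u00b7m): 12.511"}


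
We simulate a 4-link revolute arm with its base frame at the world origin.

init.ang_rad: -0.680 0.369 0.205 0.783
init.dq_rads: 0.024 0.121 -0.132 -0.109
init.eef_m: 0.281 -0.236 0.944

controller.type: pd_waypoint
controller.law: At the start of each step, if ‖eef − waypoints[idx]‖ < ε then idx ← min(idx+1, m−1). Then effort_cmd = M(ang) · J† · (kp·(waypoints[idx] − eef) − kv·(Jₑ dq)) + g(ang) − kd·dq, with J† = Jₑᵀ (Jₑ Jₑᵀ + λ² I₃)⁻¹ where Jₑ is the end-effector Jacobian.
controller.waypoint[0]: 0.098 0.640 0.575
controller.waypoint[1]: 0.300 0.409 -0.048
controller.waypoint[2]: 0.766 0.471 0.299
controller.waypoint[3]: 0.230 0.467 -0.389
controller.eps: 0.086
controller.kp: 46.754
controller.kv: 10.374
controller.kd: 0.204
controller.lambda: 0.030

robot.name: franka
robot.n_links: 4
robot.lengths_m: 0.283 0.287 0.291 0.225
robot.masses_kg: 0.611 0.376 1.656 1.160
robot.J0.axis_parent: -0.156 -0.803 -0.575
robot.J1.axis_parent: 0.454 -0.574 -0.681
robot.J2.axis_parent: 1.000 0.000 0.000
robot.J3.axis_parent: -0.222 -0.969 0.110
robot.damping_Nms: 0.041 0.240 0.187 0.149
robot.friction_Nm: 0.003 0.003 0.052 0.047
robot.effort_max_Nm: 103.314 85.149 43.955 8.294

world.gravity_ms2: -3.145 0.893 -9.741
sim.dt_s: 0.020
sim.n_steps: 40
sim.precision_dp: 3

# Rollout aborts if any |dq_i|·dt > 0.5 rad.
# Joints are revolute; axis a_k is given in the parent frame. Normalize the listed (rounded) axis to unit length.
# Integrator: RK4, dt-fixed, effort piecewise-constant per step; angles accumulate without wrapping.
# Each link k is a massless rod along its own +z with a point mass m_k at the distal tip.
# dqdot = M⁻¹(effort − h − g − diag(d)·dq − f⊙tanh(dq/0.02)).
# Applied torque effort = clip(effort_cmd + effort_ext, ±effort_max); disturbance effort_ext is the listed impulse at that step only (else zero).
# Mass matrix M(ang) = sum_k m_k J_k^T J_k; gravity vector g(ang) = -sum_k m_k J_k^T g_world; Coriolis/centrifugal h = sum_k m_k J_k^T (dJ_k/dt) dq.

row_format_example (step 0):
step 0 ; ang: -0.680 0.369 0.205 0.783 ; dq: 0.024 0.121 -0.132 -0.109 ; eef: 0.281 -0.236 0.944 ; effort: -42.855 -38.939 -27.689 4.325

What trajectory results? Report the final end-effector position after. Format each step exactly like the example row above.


step 1 ; ang: -0.687 0.370 0.191 0.825 ; dq: -0.745 -0.015 -1.303 4.207 ; eef: 0.279 -0.227 0.941 ; effort: -30.060 -29.809 -22.543 2.281
step 2 ; ang: -0.708 0.371 0.153 0.932 ; dq: -1.295 0.088 -2.575 6.350 ; eef: 0.275 -0.205 0.932 ; effort: -14.996 -20.443 -18.454 0.964
step 3 ; ang: -0.737 0.374 0.088 1.065 ; dq: -1.578 0.236 -3.880 6.884 ; eef: 0.273 -0.174 0.918 ; effort: -2.377 -12.876 -15.044 -0.035
step 4 ; ang: -0.769 0.379 -0.001 1.198 ; dq: -1.623 0.263 -5.086 6.418 ; eef: 0.271 -0.136 0.901 ; effort: 6.246 -7.663 -12.104 -0.880
step 5 ; ang: -0.800 0.382 -0.112 1.316 ; dq: -1.471 0.022 -6.044 5.394 ; eef: 0.270 -0.095 0.881 ; effort: 11.037 -4.509 -9.523 -1.565
step 6 ; ang: -0.826 0.377 -0.239 1.411 ; dq: -1.179 -0.587 -6.638 4.100 ; eef: 0.269 -0.053 0.860 ; effort: 12.792 -2.806 -7.225 -2.037
step 7 ; ang: -0.846 0.355 -0.374 1.479 ; dq: -0.839 -1.573 -6.825 2.715 ; eef: 0.268 -0.011 0.839 ; effort: 12.568 -1.883 -5.143 -2.265
step 8 ; ang: -0.860 0.311 -0.509 1.520 ; dq: -0.567 -2.830 -6.650 1.337 ; eef: 0.265 0.030 0.820 ; effort: 11.446 -1.175 -3.198 -2.256
step 9 ; ang: -0.870 0.241 -0.637 1.533 ; dq: -0.475 -4.192 -6.211 0.009 ; eef: 0.262 0.071 0.803 ; effort: 10.270 -0.348 -1.346 -2.047
step 10 ; ang: -0.880 0.144 -0.756 1.521 ; dq: -0.635 -5.510 -5.626 -1.242 ; eef: 0.258 0.110 0.787 ; effort: 9.480 0.644 0.358 -1.705
step 11 ; ang: -0.897 0.022 -0.862 1.484 ; dq: -1.096 -6.677 -5.012 -2.493 ; eef: 0.253 0.148 0.771 ; effort: 9.131 1.662 1.794 -1.252
step 12 ; ang: -0.926 -0.122 -0.956 1.421 ; dq: -1.890 -7.675 -4.449 -3.844 ; eef: 0.249 0.185 0.757 ; effort: 9.037 2.448 2.765 -0.726
step 13 ; ang: -0.975 -0.284 -1.040 1.329 ; dq: -3.071 -8.557 -3.978 -5.483 ; eef: 0.244 0.221 0.742 ; effort: 8.904 2.757 3.107 -0.151
step 14 ; ang: -1.052 -0.464 -1.116 1.198 ; dq: -4.717 -9.433 -3.576 -7.747 ; eef: 0.240 0.254 0.729 ; effort: 8.329 2.577 2.890 0.475
step 15 ; ang: -1.167 -0.663 -1.183 1.012 ; dq: -6.821 -10.387 -3.065 -11.110 ; eef: 0.236 0.283 0.717 ; effort: 6.626 2.872 3.088 1.186
step 16 ; ang: -1.324 -0.877 -1.235 0.749 ; dq: -8.604 -10.798 -1.995 -15.099 ; eef: 0.231 0.306 0.708 ; effort: 3.923 4.842 5.411 1.857
step 17 ; ang: -1.494 -1.075 -1.259 0.435 ; dq: -7.917 -8.546 -0.536 -15.346 ; eef: 0.225 0.321 0.702 ; effort: 3.246 5.360 8.160 1.703
step 18 ; ang: -1.628 -1.206 -1.263 0.169 ; dq: -5.384 -4.376 -0.059 -10.734 ; eef: 0.220 0.329 0.695 ; effort: 4.902 3.971 9.294 0.711
step 19 ; ang: -1.714 -1.260 -1.265 -0.001 ; dq: -3.308 -1.151 -0.253 -6.340 ; eef: 0.217 0.335 0.686 ; effort: 6.413 2.212 8.626 0.001
step 20 ; ang: -1.767 -1.265 -1.271 -0.101 ; dq: -2.062 0.571 -0.354 -3.826 ; eef: 0.216 0.343 0.676 ; effort: 7.152 0.574 7.057 -0.171
step 21 ; ang: -1.800 -1.246 -1.277 -0.165 ; dq: -1.316 1.332 -0.262 -2.629 ; eef: 0.215 0.354 0.667 ; effort: 7.429 -0.865 5.281 0.004
step 22 ; ang: -1.821 -1.216 -1.281 -0.212 ; dq: -0.810 1.600 -0.072 -2.114 ; eef: 0.214 0.367 0.658 ; effort: 7.510 -2.105 3.597 0.344
step 23 ; ang: -1.834 -1.184 -1.280 -0.251 ; dq: -0.409 1.644 0.130 -1.903 ; eef: 0.212 0.383 0.649 ; effort: 7.521 -3.152 2.127 0.739
step 24 ; ang: -1.838 -1.151 -1.276 -0.288 ; dq: -0.064 1.562 0.324 -1.837 ; eef: 0.209 0.400 0.641 ; effort: 7.504 -4.008 0.882 1.140
step 25 ; ang: -1.836 -1.122 -1.267 -0.325 ; dq: 0.249 1.406 0.500 -1.831 ; eef: 0.206 0.418 0.634 ; effort: 7.470 -4.680 -0.144 1.517
step 26 ; ang: -1.828 -1.095 -1.256 -0.361 ; dq: 0.539 1.215 0.653 -1.840 ; eef: 0.202 0.436 0.627 ; effort: 7.422 -5.174 -0.961 1.854
step 27 ; ang: -1.815 -1.073 -1.242 -0.398 ; dq: 0.809 1.006 0.782 -1.840 ; eef: 0.199 0.454 0.620 ; effort: 7.353 -5.500 -1.585 2.144
step 28 ; ang: -1.796 -1.055 -1.225 -0.434 ; dq: 1.059 0.794 0.887 -1.821 ; eef: 0.195 0.472 0.614 ; effort: 7.258 -5.669 -2.035 2.383
step 29 ; ang: -1.773 -1.041 -1.207 -0.470 ; dq: 1.287 0.589 0.969 -1.778 ; eef: 0.192 0.488 0.608 ; effort: 7.131 -5.695 -2.331 2.572
step 30 ; ang: -1.745 -1.031 -1.187 -0.505 ; dq: 1.495 0.399 1.029 -1.710 ; eef: 0.188 0.503 0.602 ; effort: 6.969 -5.589 -2.491 2.714
step 31 ; ang: -1.713 -1.024 -1.166 -0.538 ; dq: 1.680 0.227 1.069 -1.619 ; eef: 0.185 0.517 0.597 ; effort: 6.769 -5.368 -2.534 2.813
step 32 ; ang: -1.678 -1.021 -1.144 -0.569 ; dq: 1.845 0.078 1.089 -1.508 ; eef: 0.182 0.530 0.592 ; effort: 6.530 -5.045 -2.477 2.875
step 33 ; ang: -1.639 -1.021 -1.122 -0.598 ; dq: 1.988 -0.047 1.091 -1.383 ; eef: 0.179 0.541 0.588 ; effort: 6.255 -4.635 -2.335 2.905
step 34 ; ang: -1.598 -1.022 -1.101 -0.624 ; dq: 2.111 -0.146 1.075 -1.247 ; eef: 0.176 0.552 0.584 ; effort: 5.948 -4.154 -2.123 2.909
step 35 ; ang: -1.555 -1.026 -1.080 -0.648 ; dq: 2.212 -0.223 1.045 -1.108 ; eef: 0.173 0.560 0.581 ; effort: 5.615 -3.614 -1.855 2.894
step 36 ; ang: -1.510 -1.031 -1.059 -0.669 ; dq: 2.294 -0.278 1.003 -0.970 ; eef: 0.171 0.568 0.579 ; effort: 5.261 -3.031 -1.541 2.863
step 37 ; ang: -1.463 -1.037 -1.040 -0.687 ; dq: 2.357 -0.313 0.950 -0.836 ; eef: 0.167 0.575 0.577 ; effort: 4.895 -2.416 -1.192 2.820
step 38 ; ang: -1.416 -1.043 -1.022 -0.702 ; dq: 2.402 -0.331 0.888 -0.709 ; eef: 0.164 0.581 0.576 ; effort: 4.523 -1.782 -0.818 2.769
step 39 ; ang: -1.367 -1.050 -1.005 -0.715 ; dq: 2.430 -0.335 0.820 -0.591 ; eef: 0.161 0.586 0.575 ; effort: -10.544 13.247 3.282 -3.112
step 40 ; ang: -1.335 -1.037 -1.010 -0.744 ; dq: 0.769 1.505 -1.338 -2.295 ; eef: 0.160 0.588 0.568
final eef position (m): 0.160 0.588 0.568
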